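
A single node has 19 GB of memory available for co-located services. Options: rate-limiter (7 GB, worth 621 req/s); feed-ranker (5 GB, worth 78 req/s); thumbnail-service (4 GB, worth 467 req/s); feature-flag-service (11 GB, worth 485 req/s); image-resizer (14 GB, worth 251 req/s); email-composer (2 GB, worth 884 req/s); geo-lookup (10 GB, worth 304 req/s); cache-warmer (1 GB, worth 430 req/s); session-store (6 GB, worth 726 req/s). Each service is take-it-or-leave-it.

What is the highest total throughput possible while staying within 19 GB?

By throughput per GB: email-composer 442.00, cache-warmer 430.00, session-store 121.00 lead.
Greedy by ratio would take feed-ranker + thumbnail-service + email-composer + cache-warmer + session-store: 18 GB used, total 2585.
The 6 GB tied up in feed-ranker and cache-warmer is better spent on rate-limiter — total rises to 2698 (19 GB).

2698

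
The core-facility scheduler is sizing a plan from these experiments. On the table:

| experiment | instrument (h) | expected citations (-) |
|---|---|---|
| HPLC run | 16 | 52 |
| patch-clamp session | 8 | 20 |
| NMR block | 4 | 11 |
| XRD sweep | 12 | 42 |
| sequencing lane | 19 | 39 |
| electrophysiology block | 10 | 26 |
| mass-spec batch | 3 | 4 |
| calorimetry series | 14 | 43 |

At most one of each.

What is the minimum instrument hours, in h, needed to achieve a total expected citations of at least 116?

Need the lightest bundle worth ≥ 116.
Taking HPLC run + XRD sweep + electrophysiology block gives 120 (≥ 116) for 38 h.
No combination under 38 h hits 116.

38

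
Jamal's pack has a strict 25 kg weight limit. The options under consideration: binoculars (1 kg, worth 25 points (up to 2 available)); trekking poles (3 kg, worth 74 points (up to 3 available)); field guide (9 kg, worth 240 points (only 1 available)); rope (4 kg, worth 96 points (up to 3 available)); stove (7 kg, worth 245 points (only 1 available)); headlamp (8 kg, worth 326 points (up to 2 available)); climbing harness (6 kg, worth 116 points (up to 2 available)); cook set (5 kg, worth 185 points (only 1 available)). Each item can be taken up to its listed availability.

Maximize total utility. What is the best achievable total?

947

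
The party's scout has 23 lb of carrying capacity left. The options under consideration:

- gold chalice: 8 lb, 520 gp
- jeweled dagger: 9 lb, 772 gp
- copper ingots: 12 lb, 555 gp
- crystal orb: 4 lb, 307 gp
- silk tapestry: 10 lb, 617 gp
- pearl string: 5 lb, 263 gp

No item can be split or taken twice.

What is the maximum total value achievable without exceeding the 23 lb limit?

1696

Ranking by ratio (value/lb): jeweled dagger 85.78, crystal orb 76.75, gold chalice 65.00, silk tapestry 61.70.
The ratio heuristic lands on gold chalice + jeweled dagger + crystal orb (1599) but leaves 2 lb idle.
Replace gold chalice with silk tapestry: the trade gains 97 net, giving 1696 at 23 lb.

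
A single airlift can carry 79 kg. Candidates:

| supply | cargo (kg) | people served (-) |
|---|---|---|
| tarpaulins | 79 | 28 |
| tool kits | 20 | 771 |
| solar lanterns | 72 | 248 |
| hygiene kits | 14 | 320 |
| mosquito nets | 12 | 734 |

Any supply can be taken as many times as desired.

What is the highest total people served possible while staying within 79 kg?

By people served per kg: mosquito nets 61.17, tool kits 38.55, hygiene kits 22.86, solar lanterns 3.44 lead.
Best packing: 6×mosquito nets — 72 kg, 4404 total.
That's the maximum — no swap from here does better than 4404.

4404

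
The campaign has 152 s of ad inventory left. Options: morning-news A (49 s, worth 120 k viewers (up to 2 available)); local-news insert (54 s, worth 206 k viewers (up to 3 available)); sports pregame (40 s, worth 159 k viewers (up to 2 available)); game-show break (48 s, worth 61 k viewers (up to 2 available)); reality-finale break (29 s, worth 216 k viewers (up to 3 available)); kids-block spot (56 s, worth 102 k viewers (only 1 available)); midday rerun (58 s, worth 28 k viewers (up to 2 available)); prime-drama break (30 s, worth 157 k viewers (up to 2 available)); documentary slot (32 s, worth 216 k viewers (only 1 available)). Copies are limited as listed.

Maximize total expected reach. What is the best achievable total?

3×reality-finale break + prime-drama break + documentary slot uses 149 of the 152 s and totals 1021.
Every other selection either busts 152 s or exceeds an availability limit or fails to beat 1021.

1021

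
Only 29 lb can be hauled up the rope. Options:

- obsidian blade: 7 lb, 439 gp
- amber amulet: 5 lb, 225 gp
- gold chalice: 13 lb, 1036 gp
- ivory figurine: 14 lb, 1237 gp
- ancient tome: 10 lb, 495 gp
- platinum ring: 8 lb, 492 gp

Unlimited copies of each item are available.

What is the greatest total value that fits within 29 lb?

2474

2×ivory figurine uses 28 of the 29 lb and totals 2474.
Nothing else within 29 lb beats 2474.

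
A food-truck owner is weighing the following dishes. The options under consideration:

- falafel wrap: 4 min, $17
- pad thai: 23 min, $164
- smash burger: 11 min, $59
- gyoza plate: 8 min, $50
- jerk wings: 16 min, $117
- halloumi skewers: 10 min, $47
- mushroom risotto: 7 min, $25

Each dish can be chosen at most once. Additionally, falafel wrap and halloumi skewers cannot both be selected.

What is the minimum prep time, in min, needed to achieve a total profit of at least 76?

Look for the lowest-prep combination reaching 76.
Taking falafel wrap + smash burger gives 76 (≥ 76) for 15 min.
Below 15 min the best achievable stays under 76.

15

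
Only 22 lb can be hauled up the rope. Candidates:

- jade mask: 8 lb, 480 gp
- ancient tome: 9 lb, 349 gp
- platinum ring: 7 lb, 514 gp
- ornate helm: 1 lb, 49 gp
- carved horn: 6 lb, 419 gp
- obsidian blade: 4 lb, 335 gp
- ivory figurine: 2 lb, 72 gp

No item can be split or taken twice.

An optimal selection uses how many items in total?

4

Optimal total is 1462.
For example jade mask + platinum ring + ornate helm + carved horn achieves it, using 22 lb.
Every optimal selection uses 4 items.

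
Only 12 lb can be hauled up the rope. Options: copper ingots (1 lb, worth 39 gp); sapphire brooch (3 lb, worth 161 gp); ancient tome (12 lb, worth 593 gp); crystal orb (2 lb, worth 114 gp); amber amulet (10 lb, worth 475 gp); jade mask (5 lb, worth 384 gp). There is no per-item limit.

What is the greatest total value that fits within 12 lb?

882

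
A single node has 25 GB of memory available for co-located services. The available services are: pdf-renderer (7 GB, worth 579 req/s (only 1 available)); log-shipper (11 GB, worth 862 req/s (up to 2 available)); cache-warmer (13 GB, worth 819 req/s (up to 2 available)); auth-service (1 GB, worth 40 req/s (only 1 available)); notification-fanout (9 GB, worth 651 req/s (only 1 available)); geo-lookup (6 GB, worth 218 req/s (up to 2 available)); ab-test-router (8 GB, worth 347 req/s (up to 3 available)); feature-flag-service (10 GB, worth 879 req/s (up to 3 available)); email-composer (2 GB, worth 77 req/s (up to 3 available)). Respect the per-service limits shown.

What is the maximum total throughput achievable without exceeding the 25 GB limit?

1952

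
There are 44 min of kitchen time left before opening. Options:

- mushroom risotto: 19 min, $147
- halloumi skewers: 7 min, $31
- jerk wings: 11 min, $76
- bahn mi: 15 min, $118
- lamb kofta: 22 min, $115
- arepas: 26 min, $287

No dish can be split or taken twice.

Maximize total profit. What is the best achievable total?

The ratio ordering already packs tightly: bahn mi + arepas, 41 min, 405.

405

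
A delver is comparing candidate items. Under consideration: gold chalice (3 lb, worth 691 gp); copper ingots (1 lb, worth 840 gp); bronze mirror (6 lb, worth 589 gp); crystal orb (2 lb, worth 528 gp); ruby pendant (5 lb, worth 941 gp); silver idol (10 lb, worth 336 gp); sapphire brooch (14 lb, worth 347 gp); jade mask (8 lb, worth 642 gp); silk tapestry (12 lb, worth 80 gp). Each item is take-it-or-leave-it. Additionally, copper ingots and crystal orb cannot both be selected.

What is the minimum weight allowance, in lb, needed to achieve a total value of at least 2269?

Look for the lowest-weight combination reaching 2269.
Taking gold chalice + copper ingots + ruby pendant gives 2472 (≥ 2269) for 9 lb.
Any bundle with less than 9 lb falls short of 2269.

9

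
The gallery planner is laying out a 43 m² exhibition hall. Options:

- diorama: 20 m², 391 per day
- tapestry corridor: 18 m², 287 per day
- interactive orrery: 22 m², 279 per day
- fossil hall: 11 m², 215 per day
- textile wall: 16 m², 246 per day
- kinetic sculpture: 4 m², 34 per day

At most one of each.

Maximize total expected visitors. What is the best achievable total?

712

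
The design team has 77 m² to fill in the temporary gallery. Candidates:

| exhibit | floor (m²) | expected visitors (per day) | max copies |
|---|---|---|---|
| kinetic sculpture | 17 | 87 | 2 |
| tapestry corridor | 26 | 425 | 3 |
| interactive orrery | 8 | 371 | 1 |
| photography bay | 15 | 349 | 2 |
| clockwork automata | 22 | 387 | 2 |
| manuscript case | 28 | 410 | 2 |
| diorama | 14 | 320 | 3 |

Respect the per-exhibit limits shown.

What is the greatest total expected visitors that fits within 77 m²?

By expected visitors per m²: interactive orrery 46.38, photography bay 23.27, diorama 22.86, clockwork automata 17.59 lead.
A density-first pass picks interactive orrery + 2×photography bay + 2×diorama — 1709 at 66 m².
Replace photography bay with tapestry corridor: the trade gains 76 net, giving 1785 at 77 m².

1785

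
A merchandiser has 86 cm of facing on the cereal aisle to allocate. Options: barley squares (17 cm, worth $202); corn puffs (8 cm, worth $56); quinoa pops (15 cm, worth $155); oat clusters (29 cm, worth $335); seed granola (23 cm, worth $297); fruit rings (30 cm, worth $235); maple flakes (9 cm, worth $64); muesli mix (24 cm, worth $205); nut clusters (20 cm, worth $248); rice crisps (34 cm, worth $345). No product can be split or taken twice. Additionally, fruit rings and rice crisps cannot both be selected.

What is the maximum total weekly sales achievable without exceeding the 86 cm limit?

989

Ranking by ratio (weekly sales/cm): seed granola 12.91, nut clusters 12.40, barley squares 11.88, oat clusters 11.55.
Greedy by ratio would take barley squares + quinoa pops + seed granola + maple flakes + nut clusters: 84 cm used, total 966.
Dropping maple flakes and nut clusters frees 29 cm; slotting in oat clusters (29 cm) lifts the total to 989 at 84 cm.
Runner-up oat clusters + seed granola + rice crisps tops out at 977.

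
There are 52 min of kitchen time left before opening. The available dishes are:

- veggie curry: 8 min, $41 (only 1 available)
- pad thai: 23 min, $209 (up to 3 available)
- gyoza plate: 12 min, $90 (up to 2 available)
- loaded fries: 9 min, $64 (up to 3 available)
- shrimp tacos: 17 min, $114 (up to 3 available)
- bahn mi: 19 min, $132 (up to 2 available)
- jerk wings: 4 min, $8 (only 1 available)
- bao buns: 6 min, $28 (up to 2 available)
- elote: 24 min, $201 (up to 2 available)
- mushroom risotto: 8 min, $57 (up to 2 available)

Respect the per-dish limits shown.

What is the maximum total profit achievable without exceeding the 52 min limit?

446

2×pad thai + bao buns uses 52 of the 52 min and totals 446.
Every other selection either busts 52 min or exceeds an availability limit or fails to beat 446.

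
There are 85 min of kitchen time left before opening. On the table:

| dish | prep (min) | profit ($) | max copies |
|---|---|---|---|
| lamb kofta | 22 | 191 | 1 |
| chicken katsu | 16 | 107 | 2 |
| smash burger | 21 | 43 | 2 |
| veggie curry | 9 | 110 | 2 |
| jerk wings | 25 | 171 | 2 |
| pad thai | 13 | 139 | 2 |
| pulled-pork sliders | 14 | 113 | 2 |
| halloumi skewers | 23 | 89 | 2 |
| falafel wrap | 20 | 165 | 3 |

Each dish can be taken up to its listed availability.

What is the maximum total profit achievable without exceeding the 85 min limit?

A density-first pass picks lamb kofta + 2×veggie curry + 2×pad thai + pulled-pork sliders — 802 at 80 min.
The 36 min tied up in lamb kofta and pulled-pork sliders is better spent on 2×falafel wrap — total rises to 828 (84 min).

828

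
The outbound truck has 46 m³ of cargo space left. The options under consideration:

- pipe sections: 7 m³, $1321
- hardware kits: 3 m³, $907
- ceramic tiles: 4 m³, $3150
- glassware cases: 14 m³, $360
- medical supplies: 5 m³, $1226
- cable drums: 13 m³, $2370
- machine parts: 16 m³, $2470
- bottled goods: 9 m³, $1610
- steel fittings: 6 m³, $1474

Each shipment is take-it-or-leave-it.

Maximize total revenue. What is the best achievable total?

The ratio heuristic lands on pipe sections + hardware kits + ceramic tiles + medical supplies + cable drums + steel fittings (10448) but leaves 8 m³ idle.
Dropping hardware kits frees 3 m³; slotting in bottled goods (9 m³) lifts the total to 11151 at 44 m³.
Next best is pipe sections + hardware kits + ceramic tiles + machine parts + bottled goods + steel fittings at 10932 (45 m³) — short by 219.

11151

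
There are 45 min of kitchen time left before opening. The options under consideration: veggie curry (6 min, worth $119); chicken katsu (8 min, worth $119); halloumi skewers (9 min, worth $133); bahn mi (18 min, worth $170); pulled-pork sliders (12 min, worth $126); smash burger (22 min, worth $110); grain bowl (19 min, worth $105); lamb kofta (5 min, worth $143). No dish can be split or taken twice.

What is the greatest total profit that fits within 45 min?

640

The ratio ordering already packs tightly: veggie curry + chicken katsu + halloumi skewers + pulled-pork sliders + lamb kofta, 40 min, 640.
Nothing else within 45 min beats 640.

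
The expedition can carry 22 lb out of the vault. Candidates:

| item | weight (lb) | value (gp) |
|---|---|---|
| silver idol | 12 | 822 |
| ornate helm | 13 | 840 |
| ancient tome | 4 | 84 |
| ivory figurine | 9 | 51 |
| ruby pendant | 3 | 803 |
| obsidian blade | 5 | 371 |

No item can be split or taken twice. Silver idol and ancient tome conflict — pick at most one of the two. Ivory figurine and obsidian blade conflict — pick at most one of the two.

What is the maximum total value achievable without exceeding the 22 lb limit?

2014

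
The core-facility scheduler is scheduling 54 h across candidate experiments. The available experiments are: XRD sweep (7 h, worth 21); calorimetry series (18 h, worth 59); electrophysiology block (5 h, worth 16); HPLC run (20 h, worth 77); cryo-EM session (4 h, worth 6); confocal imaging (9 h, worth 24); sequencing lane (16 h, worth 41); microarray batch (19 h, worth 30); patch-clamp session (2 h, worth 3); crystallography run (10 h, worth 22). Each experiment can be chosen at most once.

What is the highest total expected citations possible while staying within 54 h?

Greedy by ratio would take XRD sweep + calorimetry series + electrophysiology block + HPLC run + cryo-EM session: 54 h used, total 179.
Dropping electrophysiology block and cryo-EM session frees 9 h; slotting in confocal imaging (9 h) lifts the total to 181 at 54 h.
Nothing else within 54 h beats 181.

181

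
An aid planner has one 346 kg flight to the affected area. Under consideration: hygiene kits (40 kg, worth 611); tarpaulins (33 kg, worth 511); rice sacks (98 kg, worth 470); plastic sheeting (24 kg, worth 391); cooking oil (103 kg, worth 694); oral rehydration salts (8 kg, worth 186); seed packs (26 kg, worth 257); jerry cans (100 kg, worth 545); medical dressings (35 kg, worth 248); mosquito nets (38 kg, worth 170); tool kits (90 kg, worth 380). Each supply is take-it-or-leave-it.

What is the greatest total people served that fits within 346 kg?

Density check — oral rehydration salts 23.25, plastic sheeting 16.29, tarpaulins 15.48 are the best per kg.
Greedy by ratio would take hygiene kits + tarpaulins + plastic sheeting + cooking oil + oral rehydration salts + seed packs + medical dressings + mosquito nets: 307 kg used, total 3068.
Dropping medical dressings and mosquito nets frees 73 kg; slotting in jerry cans (100 kg) lifts the total to 3195 at 334 kg.
That's the maximum — no swap from here does better than 3195.

3195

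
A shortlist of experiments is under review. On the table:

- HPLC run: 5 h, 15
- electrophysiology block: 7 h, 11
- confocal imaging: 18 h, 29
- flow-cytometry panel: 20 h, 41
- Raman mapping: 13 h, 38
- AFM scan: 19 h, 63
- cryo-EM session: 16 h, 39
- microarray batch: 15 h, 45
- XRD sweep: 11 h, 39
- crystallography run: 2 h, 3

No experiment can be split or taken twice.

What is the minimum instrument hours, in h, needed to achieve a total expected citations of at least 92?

Minimise h subject to total expected citations ≥ 92.
Taking HPLC run + Raman mapping + XRD sweep gives 92 (≥ 92) for 29 h.
Below 29 h the best achievable stays under 92.

29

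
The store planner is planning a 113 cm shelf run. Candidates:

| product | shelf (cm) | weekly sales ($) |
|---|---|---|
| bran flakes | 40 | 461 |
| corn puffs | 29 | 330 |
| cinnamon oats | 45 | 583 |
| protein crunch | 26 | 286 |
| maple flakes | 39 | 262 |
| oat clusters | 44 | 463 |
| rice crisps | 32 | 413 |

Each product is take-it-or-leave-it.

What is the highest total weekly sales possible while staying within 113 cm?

The ratio heuristic lands on corn puffs + cinnamon oats + rice crisps (1326) but leaves 7 cm idle.
Replace corn puffs and rice crisps with bran flakes + protein crunch: the trade gains 4 net, giving 1330 at 111 cm.

1330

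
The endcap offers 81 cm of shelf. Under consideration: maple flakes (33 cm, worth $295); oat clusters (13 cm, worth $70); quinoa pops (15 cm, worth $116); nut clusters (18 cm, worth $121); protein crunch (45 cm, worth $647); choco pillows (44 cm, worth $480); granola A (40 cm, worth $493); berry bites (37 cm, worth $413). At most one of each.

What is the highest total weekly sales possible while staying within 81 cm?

942

Maple flakes + protein crunch uses 78 of the 81 cm and totals 942.
The spare 3 cm is too small for any remaining product, and no exchange beats 942.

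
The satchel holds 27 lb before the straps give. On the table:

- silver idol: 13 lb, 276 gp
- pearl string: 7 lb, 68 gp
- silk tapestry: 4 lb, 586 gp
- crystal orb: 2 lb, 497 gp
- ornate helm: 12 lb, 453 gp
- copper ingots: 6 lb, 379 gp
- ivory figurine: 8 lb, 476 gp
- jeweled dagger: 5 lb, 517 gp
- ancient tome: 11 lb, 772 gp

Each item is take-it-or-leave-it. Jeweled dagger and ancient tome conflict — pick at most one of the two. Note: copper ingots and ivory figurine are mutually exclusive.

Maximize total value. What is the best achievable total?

By value per lb: crystal orb 248.50, silk tapestry 146.50, jeweled dagger 103.40 lead.
Best packing: silk tapestry + crystal orb + ivory figurine + ancient tome — 25 lb, 2331 total.
Next best is silk tapestry + crystal orb + copper ingots + ancient tome at 2234 (23 lb) — short by 97.

2331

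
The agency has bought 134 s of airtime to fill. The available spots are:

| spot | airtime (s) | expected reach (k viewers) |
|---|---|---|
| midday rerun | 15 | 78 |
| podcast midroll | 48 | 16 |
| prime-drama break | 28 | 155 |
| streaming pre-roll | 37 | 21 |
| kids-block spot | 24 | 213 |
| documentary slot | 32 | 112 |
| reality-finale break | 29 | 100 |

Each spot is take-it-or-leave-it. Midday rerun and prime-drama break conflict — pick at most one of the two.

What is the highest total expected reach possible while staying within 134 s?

Best packing: prime-drama break + kids-block spot + documentary slot + reality-finale break — 113 s, 580 total.
That's the maximum — no feasible swap from here does better than 580.

580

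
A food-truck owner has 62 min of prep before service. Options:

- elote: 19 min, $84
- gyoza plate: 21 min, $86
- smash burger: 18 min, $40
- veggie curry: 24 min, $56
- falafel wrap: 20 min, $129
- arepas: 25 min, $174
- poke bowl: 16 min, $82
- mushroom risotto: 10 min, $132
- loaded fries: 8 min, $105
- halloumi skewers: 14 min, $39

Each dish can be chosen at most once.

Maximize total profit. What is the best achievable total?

A density-first pass picks arepas + poke bowl + mushroom risotto + loaded fries — 493 at 59 min.
Replace poke bowl with elote: the trade gains 2 net, giving 495 at 62 min.
Every other selection either busts 62 min or fails to beat 495.

495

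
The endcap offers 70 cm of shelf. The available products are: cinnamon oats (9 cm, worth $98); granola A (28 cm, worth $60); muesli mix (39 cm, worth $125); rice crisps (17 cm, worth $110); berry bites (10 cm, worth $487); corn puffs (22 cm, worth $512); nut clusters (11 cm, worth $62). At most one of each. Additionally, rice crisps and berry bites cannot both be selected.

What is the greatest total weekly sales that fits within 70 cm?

1159

Density check — berry bites 48.70, corn puffs 23.27, cinnamon oats 10.89 are the best per cm.
Best packing: cinnamon oats + berry bites + corn puffs + nut clusters — 52 cm, 1159 total.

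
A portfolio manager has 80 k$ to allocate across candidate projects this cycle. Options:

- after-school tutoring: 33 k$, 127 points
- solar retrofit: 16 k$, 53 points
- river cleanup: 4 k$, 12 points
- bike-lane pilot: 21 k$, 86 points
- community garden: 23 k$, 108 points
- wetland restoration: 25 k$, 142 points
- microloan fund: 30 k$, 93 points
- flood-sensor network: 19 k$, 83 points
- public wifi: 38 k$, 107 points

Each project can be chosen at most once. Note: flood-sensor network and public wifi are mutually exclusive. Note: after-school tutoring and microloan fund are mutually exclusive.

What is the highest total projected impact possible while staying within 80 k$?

Filling by ratio: river cleanup + community garden + wetland restoration + flood-sensor network for 345, with 9 k$ left unused.
Using the slack differently, after-school tutoring + bike-lane pilot + wetland restoration comes to 355 at 79 k$.
Runner-up after-school tutoring + wetland restoration + flood-sensor network tops out at 352.

355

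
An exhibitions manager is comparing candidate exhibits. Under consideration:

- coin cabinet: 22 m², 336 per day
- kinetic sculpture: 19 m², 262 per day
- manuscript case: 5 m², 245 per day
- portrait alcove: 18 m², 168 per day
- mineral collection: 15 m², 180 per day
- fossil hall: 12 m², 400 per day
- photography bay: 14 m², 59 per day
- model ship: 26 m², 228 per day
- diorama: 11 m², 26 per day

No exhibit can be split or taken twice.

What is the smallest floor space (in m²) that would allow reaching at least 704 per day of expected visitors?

Minimise m² subject to total expected visitors ≥ 704.
manuscript case + fossil hall + photography bay: 704 expected visitors at 31 m².
Below 31 m² the best achievable stays under 704.

31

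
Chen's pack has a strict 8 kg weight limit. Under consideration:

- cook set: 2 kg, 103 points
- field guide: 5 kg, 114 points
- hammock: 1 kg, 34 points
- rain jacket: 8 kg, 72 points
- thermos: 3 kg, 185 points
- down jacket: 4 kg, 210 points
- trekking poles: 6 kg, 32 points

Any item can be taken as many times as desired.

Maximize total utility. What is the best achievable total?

473

The ratio ordering already packs tightly: cook set + 2×thermos, 8 kg, 473.
That's the maximum — no swap from here does better than 473.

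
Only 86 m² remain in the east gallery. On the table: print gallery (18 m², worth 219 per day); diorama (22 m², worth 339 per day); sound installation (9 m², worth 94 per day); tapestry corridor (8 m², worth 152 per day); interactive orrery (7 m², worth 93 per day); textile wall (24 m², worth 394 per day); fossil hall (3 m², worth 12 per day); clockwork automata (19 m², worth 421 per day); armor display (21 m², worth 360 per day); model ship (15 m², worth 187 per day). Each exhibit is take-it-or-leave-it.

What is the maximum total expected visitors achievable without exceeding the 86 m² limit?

1514

Density check — clockwork automata 22.16, tapestry corridor 19.00, armor display 17.14, textile wall 16.42 are the best per m².
The ratio heuristic lands on tapestry corridor + interactive orrery + textile wall + fossil hall + clockwork automata + armor display (1432) but leaves 4 m² idle.
The 18 m² tied up in tapestry corridor and interactive orrery and fossil hall is better spent on diorama — total rises to 1514 (86 m²).
The closest alternative, diorama + sound installation + tapestry corridor + interactive orrery + clockwork automata + armor display, reaches only 1459.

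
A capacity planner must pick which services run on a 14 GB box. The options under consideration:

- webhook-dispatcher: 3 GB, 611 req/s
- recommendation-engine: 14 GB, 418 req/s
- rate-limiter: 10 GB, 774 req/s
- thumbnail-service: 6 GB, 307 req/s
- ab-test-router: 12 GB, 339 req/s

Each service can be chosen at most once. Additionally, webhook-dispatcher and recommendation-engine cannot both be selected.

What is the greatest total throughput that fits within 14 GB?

1385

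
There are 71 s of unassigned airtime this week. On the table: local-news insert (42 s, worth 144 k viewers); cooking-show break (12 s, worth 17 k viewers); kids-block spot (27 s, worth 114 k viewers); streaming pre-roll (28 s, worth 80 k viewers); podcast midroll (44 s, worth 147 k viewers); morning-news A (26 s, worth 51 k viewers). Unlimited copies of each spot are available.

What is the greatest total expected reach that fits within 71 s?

261

The ratio heuristic lands on cooking-show break + 2×kids-block spot (245) but leaves 5 s idle.
The 39 s tied up in cooking-show break and kids-block spot is better spent on podcast midroll — total rises to 261 (71 s).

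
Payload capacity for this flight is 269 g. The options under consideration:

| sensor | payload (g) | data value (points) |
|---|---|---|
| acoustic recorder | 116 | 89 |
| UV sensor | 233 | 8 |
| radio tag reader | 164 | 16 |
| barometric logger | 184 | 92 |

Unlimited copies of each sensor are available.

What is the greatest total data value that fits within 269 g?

Density check — acoustic recorder 0.77, barometric logger 0.50, radio tag reader 0.10, UV sensor 0.03 are the best per g.
The ratio ordering already packs tightly: 2×acoustic recorder, 232 g, 178.
Every other selection either busts 269 g or fails to beat 178.

178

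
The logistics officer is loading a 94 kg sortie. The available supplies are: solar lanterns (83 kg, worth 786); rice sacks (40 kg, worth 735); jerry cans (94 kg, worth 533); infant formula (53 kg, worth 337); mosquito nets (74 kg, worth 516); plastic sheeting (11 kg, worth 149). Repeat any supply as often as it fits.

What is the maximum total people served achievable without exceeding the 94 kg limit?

By people served per kg: rice sacks 18.38, plastic sheeting 13.55, solar lanterns 9.47, mosquito nets 6.97 lead.
Taking 2×rice sacks + plastic sheeting: 91 kg used, 1619 in people served.

1619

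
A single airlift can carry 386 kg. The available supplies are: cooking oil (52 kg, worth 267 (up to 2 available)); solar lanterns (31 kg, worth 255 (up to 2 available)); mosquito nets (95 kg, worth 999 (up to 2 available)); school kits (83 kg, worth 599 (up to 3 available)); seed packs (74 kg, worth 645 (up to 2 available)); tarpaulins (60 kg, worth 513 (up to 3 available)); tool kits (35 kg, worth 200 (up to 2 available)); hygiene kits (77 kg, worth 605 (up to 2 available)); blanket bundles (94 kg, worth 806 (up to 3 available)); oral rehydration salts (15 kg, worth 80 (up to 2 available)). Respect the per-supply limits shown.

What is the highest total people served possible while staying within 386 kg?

3669

Filling by ratio: solar lanterns + 2×mosquito nets + 2×seed packs + oral rehydration salts for 3623, with 2 kg left unused.
Dropping solar lanterns and seed packs and oral rehydration salts frees 120 kg; slotting in 2×tarpaulins (120 kg) lifts the total to 3669 at 384 kg.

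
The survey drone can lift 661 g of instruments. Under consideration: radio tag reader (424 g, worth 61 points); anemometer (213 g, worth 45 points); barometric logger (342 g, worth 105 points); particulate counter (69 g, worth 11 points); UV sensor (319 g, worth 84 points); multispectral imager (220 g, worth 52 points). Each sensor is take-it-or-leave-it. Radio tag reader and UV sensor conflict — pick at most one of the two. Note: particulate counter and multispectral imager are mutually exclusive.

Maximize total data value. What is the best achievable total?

The ratio ordering already packs tightly: barometric logger + UV sensor, 661 g, 189.

189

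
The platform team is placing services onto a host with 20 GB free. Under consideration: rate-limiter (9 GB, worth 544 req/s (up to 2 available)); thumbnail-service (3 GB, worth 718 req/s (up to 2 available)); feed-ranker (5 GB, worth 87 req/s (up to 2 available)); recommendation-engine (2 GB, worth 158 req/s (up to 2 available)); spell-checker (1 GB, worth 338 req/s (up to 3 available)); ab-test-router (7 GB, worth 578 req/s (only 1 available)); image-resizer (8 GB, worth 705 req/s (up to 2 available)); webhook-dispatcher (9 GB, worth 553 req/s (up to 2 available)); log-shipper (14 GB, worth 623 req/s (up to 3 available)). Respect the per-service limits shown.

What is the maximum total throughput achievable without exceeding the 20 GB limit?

Greedy by ratio would take 2×thumbnail-service + recommendation-engine + 3×spell-checker + image-resizer: 19 GB used, total 3313.
Dropping image-resizer frees 8 GB; slotting in recommendation-engine + ab-test-router (9 GB) lifts the total to 3344 at 20 GB.

3344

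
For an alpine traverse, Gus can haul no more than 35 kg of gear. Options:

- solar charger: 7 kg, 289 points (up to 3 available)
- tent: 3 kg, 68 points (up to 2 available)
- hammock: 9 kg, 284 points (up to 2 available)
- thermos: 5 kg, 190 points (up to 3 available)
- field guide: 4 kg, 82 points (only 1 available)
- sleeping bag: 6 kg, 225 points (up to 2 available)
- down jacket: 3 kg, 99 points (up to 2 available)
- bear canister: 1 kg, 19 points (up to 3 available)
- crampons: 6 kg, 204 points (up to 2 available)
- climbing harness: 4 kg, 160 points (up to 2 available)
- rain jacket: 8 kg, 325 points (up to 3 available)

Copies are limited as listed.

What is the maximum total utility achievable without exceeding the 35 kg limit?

1424

Ranking by ratio (utility/kg): solar charger 41.29, rain jacket 40.62, climbing harness 40.00, thermos 38.00.
A density-first pass picks 3×solar charger + 2×bear canister + climbing harness + rain jacket — 1390 at 35 kg.
Replace 2×solar charger and 2×bear canister with 2×rain jacket: the trade gains 34 net, giving 1424 at 35 kg.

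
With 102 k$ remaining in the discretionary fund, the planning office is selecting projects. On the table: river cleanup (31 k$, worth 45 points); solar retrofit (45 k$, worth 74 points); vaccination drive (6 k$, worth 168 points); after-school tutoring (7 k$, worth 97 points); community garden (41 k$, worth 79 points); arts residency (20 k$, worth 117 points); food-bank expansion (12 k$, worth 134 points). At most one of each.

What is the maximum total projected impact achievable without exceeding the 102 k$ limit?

595

Vaccination drive + after-school tutoring + community garden + arts residency + food-bank expansion uses 86 of the 102 k$ and totals 595.
The closest alternative, solar retrofit + vaccination drive + after-school tutoring + arts residency + food-bank expansion, reaches only 590.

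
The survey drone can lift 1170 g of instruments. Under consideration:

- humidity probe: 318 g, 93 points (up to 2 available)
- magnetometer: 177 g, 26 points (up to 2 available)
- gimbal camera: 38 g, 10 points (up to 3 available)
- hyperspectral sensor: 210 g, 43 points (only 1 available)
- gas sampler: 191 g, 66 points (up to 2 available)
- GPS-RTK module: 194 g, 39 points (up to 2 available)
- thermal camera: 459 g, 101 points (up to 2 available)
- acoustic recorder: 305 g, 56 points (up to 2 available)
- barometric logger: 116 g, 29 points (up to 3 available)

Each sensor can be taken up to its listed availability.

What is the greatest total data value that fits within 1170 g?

Best packing: 2×humidity probe + 3×gimbal camera + 2×gas sampler — 1132 g, 348 total.
Nothing else within 1170 g beats 348.

348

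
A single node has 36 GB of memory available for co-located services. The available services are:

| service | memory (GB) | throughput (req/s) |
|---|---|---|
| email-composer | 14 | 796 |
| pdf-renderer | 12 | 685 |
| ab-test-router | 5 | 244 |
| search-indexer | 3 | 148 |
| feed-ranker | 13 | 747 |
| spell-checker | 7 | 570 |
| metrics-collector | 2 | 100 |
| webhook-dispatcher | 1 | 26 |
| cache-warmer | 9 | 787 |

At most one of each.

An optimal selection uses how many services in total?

The maximum throughput within 36 GB is 2448.
For example ab-test-router + feed-ranker + spell-checker + metrics-collector + cache-warmer achieves it, using 36 GB.
Every optimal selection uses 5 services.

5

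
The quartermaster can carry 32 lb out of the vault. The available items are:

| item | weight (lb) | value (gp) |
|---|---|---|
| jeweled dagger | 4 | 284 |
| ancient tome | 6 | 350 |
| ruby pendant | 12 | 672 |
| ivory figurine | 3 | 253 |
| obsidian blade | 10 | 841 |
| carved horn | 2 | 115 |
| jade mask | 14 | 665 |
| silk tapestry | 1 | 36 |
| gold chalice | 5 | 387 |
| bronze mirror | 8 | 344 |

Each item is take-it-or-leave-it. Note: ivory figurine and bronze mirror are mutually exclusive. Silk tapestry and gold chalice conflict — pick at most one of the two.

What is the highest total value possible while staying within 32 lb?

Ruby pendant + ivory figurine + obsidian blade + carved horn + gold chalice uses 32 of the 32 lb and totals 2268.
No other feasible combination exceeds 2268.

2268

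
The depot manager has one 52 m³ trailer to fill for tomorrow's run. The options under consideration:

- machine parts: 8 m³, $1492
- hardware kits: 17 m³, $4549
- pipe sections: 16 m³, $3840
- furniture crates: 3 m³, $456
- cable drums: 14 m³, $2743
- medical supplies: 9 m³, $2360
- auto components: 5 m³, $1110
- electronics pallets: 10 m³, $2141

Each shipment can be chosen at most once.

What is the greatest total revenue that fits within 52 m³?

12890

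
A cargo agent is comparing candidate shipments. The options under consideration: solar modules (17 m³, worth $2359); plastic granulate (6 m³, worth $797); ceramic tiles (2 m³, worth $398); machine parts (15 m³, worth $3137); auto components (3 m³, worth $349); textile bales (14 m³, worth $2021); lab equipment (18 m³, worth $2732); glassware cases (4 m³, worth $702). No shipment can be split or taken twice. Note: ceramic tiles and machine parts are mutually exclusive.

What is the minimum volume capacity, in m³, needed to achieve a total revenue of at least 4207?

Minimise m³ subject to total revenue ≥ 4207.
plastic granulate + machine parts + auto components: 4283 revenue at 24 m³.
Any bundle with less than 24 m³ falls short of 4207.

24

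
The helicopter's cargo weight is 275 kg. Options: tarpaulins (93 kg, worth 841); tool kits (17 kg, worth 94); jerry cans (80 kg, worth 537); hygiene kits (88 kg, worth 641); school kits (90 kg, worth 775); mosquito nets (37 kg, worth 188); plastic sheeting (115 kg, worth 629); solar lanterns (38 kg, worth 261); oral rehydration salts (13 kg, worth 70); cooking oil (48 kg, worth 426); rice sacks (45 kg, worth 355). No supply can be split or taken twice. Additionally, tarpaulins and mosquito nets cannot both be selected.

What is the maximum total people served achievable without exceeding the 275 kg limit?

2303

Taking tarpaulins + school kits + solar lanterns + cooking oil: 269 kg used, 2303 in people served.
Every other selection either busts 275 kg or breaks a pairing rule or fails to beat 2303.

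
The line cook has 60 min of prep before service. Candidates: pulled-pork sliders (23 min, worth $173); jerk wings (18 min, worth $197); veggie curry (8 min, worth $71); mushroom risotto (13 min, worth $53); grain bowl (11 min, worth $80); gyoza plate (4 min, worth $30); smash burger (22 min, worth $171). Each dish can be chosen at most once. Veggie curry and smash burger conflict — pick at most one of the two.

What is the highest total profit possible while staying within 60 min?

521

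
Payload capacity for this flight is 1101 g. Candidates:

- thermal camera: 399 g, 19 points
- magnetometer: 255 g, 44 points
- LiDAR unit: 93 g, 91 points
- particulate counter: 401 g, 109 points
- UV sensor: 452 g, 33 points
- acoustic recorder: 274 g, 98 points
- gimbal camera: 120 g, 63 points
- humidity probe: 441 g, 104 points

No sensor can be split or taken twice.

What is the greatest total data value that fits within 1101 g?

A density-first pass picks LiDAR unit + particulate counter + acoustic recorder + gimbal camera — 361 at 888 g.
Replace acoustic recorder with humidity probe: the trade gains 6 net, giving 367 at 1055 g.

367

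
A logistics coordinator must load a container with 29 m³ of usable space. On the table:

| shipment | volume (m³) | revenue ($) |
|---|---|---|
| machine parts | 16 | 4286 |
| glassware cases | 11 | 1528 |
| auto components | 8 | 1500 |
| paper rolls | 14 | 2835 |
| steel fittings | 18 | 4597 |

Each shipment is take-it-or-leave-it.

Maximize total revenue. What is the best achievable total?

Taking the top-ratio shipments first gives machine parts + auto components for 5786 (24 m³).
The 24 m³ tied up in machine parts and auto components is better spent on glassware cases + steel fittings — total rises to 6125 (29 m³).
Runner-up auto components + steel fittings tops out at 6097.

6125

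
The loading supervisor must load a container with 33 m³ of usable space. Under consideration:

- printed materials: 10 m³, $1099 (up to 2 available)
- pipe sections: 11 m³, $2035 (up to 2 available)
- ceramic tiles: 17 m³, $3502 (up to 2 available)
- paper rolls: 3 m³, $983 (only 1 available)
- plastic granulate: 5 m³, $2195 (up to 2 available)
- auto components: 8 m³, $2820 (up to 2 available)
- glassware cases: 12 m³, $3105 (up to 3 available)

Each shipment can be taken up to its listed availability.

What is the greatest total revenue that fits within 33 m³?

11298

Density check — plastic granulate 439.00, auto components 352.50, paper rolls 327.67, glassware cases 258.75 are the best per m³.
Greedy by ratio would take paper rolls + 2×plastic granulate + 2×auto components: 29 m³ used, total 11013.
The 8 m³ tied up in auto components is better spent on glassware cases — total rises to 11298 (33 m³).
Every other selection either busts 33 m³ or exceeds an availability limit or fails to beat 11298.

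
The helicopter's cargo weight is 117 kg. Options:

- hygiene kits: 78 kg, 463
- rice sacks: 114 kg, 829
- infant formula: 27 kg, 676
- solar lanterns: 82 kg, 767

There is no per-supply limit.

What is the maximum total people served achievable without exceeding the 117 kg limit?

2704

By people served per kg: infant formula 25.04, solar lanterns 9.35, rice sacks 7.27 lead.
The ratio ordering already packs tightly: 4×infant formula, 108 kg, 2704.
The spare 9 kg is too small for any remaining supply, and no exchange beats 2704.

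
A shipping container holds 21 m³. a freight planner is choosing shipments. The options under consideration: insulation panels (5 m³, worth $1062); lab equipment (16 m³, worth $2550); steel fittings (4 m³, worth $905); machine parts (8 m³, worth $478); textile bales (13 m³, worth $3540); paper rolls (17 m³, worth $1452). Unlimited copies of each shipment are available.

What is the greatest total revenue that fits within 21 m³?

Taking 2×steel fittings + textile bales: 21 m³ used, 5350 in revenue.

5350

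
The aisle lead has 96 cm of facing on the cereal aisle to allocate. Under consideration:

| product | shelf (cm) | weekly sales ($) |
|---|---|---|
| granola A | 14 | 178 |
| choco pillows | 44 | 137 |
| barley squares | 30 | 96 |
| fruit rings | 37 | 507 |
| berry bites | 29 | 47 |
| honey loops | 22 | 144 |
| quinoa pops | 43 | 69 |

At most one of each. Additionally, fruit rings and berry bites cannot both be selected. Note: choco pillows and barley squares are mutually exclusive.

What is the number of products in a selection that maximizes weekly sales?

3

Optimal total is 829.
For example granola A + fruit rings + honey loops achieves it, using 73 cm.
Every optimal selection uses 3 products.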